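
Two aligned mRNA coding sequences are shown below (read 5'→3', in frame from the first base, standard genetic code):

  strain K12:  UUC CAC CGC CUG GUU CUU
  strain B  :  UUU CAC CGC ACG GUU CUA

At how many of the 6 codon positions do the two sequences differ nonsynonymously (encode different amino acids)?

1

Codon 1: UUC Phe / UUU Phe — synonymous.
Codon 2: CAC His / CAC His — identical.
Codon 3: CGC Arg / CGC Arg — identical.
Codon 4: CUG Leu / ACG Thr — nonsynonymous.
Codon 5: GUU Val / GUU Val — identical.
Codon 6: CUU Leu / CUA Leu — synonymous.
Nonsynonymous differences: 1.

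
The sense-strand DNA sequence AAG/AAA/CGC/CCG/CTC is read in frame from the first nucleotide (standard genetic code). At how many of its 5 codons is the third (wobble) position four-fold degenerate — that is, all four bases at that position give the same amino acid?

Codon 1 AAG (Lys): third position 2-fold.
Codon 2 AAA (Lys): third position 2-fold.
Codon 3 CGC (Arg): third position 4-fold.
Codon 4 CCG (Pro): third position 4-fold.
Codon 5 CTC (Leu): third position 4-fold.
Four-fold degenerate third positions: 3.

3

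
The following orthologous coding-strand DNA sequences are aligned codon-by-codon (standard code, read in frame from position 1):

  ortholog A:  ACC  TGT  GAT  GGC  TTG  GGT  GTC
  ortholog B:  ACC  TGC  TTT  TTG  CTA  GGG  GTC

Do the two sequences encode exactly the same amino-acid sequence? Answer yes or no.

no

Codon 1: ACC Thr / ACC Thr — identical.
Codon 2: TGT Cys / TGC Cys — synonymous.
Codon 3: GAT Asp / TTT Phe — nonsynonymous.
Codon 4: GGC Gly / TTG Leu — nonsynonymous.
Codon 5: TTG Leu / CTA Leu — synonymous.
Codon 6: GGT Gly / GGG Gly — synonymous.
Codon 7: GTC Val / GTC Val — identical.
Nonsynonymous differences: 2 → different protein.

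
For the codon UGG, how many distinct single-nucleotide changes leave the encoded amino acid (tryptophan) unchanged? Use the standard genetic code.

0

Position 1: none → 0 synonymous.
Position 2: none → 0 synonymous.
Position 3: none → 0 synonymous.
Total: 0 + 0 + 0 = 0.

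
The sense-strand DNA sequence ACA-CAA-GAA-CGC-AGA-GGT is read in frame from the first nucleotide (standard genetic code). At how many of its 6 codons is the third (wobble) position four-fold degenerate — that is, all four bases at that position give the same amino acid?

3

Codon 1 ACA (Thr): third position 4-fold.
Codon 2 CAA (Gln): third position 2-fold.
Codon 3 GAA (Glu): third position 2-fold.
Codon 4 CGC (Arg): third position 4-fold.
Codon 5 AGA (Arg): third position 2-fold.
Codon 6 GGT (Gly): third position 4-fold.
Four-fold degenerate third positions: 3.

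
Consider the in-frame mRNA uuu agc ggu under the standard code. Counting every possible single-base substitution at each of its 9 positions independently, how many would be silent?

5

Codon 1 (UUU, Phe): 1 synonymous substitution.
Codon 2 (AGC, Ser): 1 synonymous substitution.
Codon 3 (GGU, Gly): 3 synonymous substitutions.
Total: 1 + 1 + 3 = 5.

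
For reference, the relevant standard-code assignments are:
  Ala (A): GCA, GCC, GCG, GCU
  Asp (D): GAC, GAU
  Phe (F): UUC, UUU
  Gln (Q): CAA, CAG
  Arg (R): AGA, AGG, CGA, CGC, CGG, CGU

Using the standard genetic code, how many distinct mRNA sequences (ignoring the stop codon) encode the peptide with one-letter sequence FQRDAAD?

Phe: 2 codons.
Gln: 2 codons.
Arg: 6 codons.
Asp: 2 codons.
Ala: 4 codons.
Ala: 4 codons.
Asp: 2 codons.
2 × 2 × 6 × 2 × 4 × 4 × 2 = 1536.

1536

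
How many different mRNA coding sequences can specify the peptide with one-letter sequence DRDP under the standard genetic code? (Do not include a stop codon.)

Asp: 2 codons.
Arg: 6 codons.
Asp: 2 codons.
Pro: 4 codons.
2 × 6 × 2 × 4 = 96.

96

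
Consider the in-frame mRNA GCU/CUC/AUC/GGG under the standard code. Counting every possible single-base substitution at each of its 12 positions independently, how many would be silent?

Codon 1 (GCU, Ala): 3 synonymous substitutions.
Codon 2 (CUC, Leu): 3 synonymous substitutions.
Codon 3 (AUC, Ile): 2 synonymous substitutions.
Codon 4 (GGG, Gly): 3 synonymous substitutions.
Total: 3 + 3 + 2 + 3 = 11.

11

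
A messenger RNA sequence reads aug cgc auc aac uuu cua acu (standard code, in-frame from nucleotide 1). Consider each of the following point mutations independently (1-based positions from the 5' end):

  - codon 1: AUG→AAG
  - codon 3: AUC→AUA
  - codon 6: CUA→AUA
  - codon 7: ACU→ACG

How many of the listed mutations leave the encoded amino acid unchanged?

Codon 1: AUG (Met) → AAG (Lys) — missense.
Codon 3: AUC (Ile) → AUA (Ile) — synonymous.
Codon 6: CUA (Leu) → AUA (Ile) — missense.
Codon 7: ACU (Thr) → ACG (Thr) — synonymous.
Synonymous: 2 of 4.

2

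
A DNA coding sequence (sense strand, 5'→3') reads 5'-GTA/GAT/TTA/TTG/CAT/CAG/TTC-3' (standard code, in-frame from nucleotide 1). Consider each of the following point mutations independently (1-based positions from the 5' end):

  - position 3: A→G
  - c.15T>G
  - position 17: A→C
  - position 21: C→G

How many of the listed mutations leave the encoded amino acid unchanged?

1

Codon 1: GTA (Val) → GTG (Val) — synonymous.
Codon 5: CAT (His) → CAG (Gln) — missense.
Codon 6: CAG (Gln) → CCG (Pro) — missense.
Codon 7: TTC (Phe) → TTG (Leu) — missense.
Synonymous: 1 of 4.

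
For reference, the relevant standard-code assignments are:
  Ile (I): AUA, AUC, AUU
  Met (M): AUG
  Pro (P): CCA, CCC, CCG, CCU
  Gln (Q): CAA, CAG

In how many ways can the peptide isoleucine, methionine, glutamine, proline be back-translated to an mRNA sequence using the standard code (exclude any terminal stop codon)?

24

Ile: 3 codons.
Met: 1 codon.
Gln: 2 codons.
Pro: 4 codons.
3 × 1 × 2 × 4 = 24.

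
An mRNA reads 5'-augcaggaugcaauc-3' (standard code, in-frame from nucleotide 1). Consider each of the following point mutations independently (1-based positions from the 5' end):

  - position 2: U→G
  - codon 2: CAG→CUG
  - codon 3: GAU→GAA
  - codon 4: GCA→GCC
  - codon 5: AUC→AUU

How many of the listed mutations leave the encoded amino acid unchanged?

Codon 1: AUG (Met) → AGG (Arg) — missense.
Codon 2: CAG (Gln) → CUG (Leu) — missense.
Codon 3: GAU (Asp) → GAA (Glu) — missense.
Codon 4: GCA (Ala) → GCC (Ala) — synonymous.
Codon 5: AUC (Ile) → AUU (Ile) — synonymous.
Synonymous: 2 of 5.

2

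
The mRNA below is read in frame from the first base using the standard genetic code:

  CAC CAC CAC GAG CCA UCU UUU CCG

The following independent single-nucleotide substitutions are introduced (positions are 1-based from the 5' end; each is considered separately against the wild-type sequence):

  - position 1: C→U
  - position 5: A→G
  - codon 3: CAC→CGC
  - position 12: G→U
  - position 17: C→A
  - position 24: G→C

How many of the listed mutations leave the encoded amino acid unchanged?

Codon 1: CAC (His) → UAC (Tyr) — missense.
Codon 2: CAC (His) → CGC (Arg) — missense.
Codon 3: CAC (His) → CGC (Arg) — missense.
Codon 4: GAG (Glu) → GAU (Asp) — missense.
Codon 6: UCU (Ser) → UAU (Tyr) — missense.
Codon 8: CCG (Pro) → CCC (Pro) — synonymous.
Synonymous: 1 of 6.

1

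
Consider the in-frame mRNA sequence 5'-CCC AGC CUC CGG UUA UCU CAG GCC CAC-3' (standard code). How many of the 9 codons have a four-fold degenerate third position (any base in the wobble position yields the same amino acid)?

Codon 1 CCC (Pro): third position 4-fold.
Codon 2 AGC (Ser): third position 2-fold.
Codon 3 CUC (Leu): third position 4-fold.
Codon 4 CGG (Arg): third position 4-fold.
Codon 5 UUA (Leu): third position 2-fold.
Codon 6 UCU (Ser): third position 4-fold.
Codon 7 CAG (Gln): third position 2-fold.
Codon 8 GCC (Ala): third position 4-fold.
Codon 9 CAC (His): third position 2-fold.
Four-fold degenerate third positions: 5.

5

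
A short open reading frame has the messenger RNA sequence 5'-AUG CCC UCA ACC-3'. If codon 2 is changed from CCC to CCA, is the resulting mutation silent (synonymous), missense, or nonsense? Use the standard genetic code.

Position 6 falls in codon 2: CCC → Pro.
After the substitution the codon is CCA → Pro.
Both encode Pro, so the change is synonymous.

silent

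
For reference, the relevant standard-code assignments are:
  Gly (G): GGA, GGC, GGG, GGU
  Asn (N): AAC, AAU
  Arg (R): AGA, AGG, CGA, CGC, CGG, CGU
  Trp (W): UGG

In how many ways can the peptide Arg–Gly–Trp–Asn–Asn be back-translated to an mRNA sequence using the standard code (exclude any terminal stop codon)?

96

Arg: 6 codons.
Gly: 4 codons.
Trp: 1 codon.
Asn: 2 codons.
Asn: 2 codons.
6 × 4 × 1 × 2 × 2 = 96.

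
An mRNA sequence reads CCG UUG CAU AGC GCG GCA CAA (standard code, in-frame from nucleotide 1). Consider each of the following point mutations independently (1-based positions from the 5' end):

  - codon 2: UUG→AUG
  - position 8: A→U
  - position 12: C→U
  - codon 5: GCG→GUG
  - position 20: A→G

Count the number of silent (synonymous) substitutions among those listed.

1

Codon 2: UUG (Leu) → AUG (Met) — missense.
Codon 3: CAU (His) → CUU (Leu) — missense.
Codon 4: AGC (Ser) → AGU (Ser) — synonymous.
Codon 5: GCG (Ala) → GUG (Val) — missense.
Codon 7: CAA (Gln) → CGA (Arg) — missense.
Synonymous: 1 of 5.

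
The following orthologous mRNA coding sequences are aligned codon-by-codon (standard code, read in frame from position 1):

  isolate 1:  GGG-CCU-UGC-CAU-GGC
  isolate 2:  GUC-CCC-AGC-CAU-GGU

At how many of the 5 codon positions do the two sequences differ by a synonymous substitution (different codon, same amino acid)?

2

Codon 1: GGG Gly / GUC Val — nonsynonymous.
Codon 2: CCU Pro / CCC Pro — synonymous.
Codon 3: UGC Cys / AGC Ser — nonsynonymous.
Codon 4: CAU His / CAU His — identical.
Codon 5: GGC Gly / GGU Gly — synonymous.
Synonymous differences: 2.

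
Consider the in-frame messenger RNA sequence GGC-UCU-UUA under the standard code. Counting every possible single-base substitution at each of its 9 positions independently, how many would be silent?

8

Codon 1 (GGC, Gly): 3 synonymous substitutions.
Codon 2 (UCU, Ser): 3 synonymous substitutions.
Codon 3 (UUA, Leu): 2 synonymous substitutions.
Total: 3 + 3 + 2 = 8.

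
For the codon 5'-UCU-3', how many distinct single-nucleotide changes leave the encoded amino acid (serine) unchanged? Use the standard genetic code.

Position 1: none → 0 synonymous.
Position 2: none → 0 synonymous.
Position 3: UCC, UCA, UCG → 3 synonymous.
Total: 0 + 0 + 3 = 3.

3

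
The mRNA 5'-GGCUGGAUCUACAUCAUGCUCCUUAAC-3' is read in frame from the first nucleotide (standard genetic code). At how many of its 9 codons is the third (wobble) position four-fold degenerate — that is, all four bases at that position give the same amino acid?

3

Codon 1 GGC (Gly): third position 4-fold.
Codon 2 UGG (Trp): third position 1-fold.
Codon 3 AUC (Ile): third position 3-fold.
Codon 4 UAC (Tyr): third position 2-fold.
Codon 5 AUC (Ile): third position 3-fold.
Codon 6 AUG (Met): third position 1-fold.
Codon 7 CUC (Leu): third position 4-fold.
Codon 8 CUU (Leu): third position 4-fold.
Codon 9 AAC (Asn): third position 2-fold.
Four-fold degenerate third positions: 3.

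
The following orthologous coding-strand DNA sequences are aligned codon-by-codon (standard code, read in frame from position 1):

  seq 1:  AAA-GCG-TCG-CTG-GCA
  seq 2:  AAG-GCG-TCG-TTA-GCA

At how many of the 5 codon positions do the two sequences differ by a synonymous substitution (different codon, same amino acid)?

2

Codon 1: AAA Lys / AAG Lys — synonymous.
Codon 2: GCG Ala / GCG Ala — identical.
Codon 3: TCG Ser / TCG Ser — identical.
Codon 4: CTG Leu / TTA Leu — synonymous.
Codon 5: GCA Ala / GCA Ala — identical.
Synonymous differences: 2.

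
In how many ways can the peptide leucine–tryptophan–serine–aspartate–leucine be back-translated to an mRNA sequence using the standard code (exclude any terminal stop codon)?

432

Leu: 6 codons.
Trp: 1 codon.
Ser: 6 codons.
Asp: 2 codons.
Leu: 6 codons.
6 × 1 × 6 × 2 × 6 = 432.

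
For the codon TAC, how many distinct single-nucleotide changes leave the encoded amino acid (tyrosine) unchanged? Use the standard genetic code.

1

Position 1: none → 0 synonymous.
Position 2: none → 0 synonymous.
Position 3: TAT → 1 synonymous.
Total: 0 + 0 + 1 = 1.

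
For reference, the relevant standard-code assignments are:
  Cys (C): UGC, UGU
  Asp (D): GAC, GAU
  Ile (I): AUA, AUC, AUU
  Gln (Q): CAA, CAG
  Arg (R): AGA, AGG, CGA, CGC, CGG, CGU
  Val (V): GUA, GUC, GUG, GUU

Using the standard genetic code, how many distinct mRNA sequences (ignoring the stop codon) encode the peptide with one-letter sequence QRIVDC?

Gln: 2 codons.
Arg: 6 codons.
Ile: 3 codons.
Val: 4 codons.
Asp: 2 codons.
Cys: 2 codons.
2 × 6 × 3 × 4 × 2 × 2 = 576.

576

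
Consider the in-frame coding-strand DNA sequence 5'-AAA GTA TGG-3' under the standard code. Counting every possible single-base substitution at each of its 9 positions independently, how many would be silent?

Codon 1 (AAA, Lys): 1 synonymous substitution.
Codon 2 (GTA, Val): 3 synonymous substitutions.
Codon 3 (TGG, Trp): 0 synonymous substitutions.
Total: 1 + 3 + 0 = 4.

4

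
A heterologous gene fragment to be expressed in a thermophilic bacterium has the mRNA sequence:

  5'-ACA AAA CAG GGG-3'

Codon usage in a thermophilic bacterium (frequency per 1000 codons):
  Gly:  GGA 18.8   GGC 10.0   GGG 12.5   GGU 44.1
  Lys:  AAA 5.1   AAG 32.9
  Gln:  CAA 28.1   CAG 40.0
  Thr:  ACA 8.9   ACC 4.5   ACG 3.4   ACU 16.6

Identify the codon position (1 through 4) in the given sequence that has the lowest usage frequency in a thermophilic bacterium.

2

Codon 1 ACA (Thr): 8.9 per 1000.
Codon 2 AAA (Lys): 5.1 per 1000.
Codon 3 CAG (Gln): 40.0 per 1000.
Codon 4 GGG (Gly): 12.5 per 1000.
Lowest frequency is 5.1 at codon 2.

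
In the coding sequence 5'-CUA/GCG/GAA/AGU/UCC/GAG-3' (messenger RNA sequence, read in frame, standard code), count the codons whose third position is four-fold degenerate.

Codon 1 CUA (Leu): third position 4-fold.
Codon 2 GCG (Ala): third position 4-fold.
Codon 3 GAA (Glu): third position 2-fold.
Codon 4 AGU (Ser): third position 2-fold.
Codon 5 UCC (Ser): third position 4-fold.
Codon 6 GAG (Glu): third position 2-fold.
Four-fold degenerate third positions: 3.

3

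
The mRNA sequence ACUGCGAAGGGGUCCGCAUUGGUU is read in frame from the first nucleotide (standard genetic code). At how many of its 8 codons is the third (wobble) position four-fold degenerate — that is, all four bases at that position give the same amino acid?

6

Codon 1 ACU (Thr): third position 4-fold.
Codon 2 GCG (Ala): third position 4-fold.
Codon 3 AAG (Lys): third position 2-fold.
Codon 4 GGG (Gly): third position 4-fold.
Codon 5 UCC (Ser): third position 4-fold.
Codon 6 GCA (Ala): third position 4-fold.
Codon 7 UUG (Leu): third position 2-fold.
Codon 8 GUU (Val): third position 4-fold.
Four-fold degenerate third positions: 6.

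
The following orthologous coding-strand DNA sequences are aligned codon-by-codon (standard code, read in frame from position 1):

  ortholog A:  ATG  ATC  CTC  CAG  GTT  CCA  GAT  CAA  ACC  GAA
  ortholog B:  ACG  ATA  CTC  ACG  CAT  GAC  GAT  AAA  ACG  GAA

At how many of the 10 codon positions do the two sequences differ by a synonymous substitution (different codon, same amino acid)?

2

Codon 1: ATG Met / ACG Thr — nonsynonymous.
Codon 2: ATC Ile / ATA Ile — synonymous.
Codon 3: CTC Leu / CTC Leu — identical.
Codon 4: CAG Gln / ACG Thr — nonsynonymous.
Codon 5: GTT Val / CAT His — nonsynonymous.
Codon 6: CCA Pro / GAC Asp — nonsynonymous.
Codon 7: GAT Asp / GAT Asp — identical.
Codon 8: CAA Gln / AAA Lys — nonsynonymous.
Codon 9: ACC Thr / ACG Thr — synonymous.
Codon 10: GAA Glu / GAA Glu — identical.
Synonymous differences: 2.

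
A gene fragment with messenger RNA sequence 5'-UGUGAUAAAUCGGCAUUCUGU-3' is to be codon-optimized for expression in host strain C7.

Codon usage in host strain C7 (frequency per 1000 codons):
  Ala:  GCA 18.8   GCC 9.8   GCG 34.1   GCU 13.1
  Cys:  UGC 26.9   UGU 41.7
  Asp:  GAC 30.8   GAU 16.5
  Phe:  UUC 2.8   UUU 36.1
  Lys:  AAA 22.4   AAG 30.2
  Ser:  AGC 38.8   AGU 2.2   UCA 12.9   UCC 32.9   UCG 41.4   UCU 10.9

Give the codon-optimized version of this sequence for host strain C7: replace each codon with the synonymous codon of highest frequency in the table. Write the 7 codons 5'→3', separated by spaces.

UGU GAC AAG UCG GCG UUU UGU

Codon 1 (Cys): best is UGU at 41.7.
Codon 2 (Asp): best is GAC at 30.8.
Codon 3 (Lys): best is AAG at 30.2.
Codon 4 (Ser): best is UCG at 41.4.
Codon 5 (Ala): best is GCG at 34.1.
Codon 6 (Phe): best is UUU at 36.1.
Codon 7 (Cys): best is UGU at 41.7.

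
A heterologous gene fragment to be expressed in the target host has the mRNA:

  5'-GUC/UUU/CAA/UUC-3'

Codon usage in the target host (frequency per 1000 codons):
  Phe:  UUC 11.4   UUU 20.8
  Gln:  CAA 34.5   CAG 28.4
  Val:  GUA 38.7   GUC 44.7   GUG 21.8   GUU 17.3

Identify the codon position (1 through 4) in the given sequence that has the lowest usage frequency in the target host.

4

Codon 1 GUC (Val): 44.7 per 1000.
Codon 2 UUU (Phe): 20.8 per 1000.
Codon 3 CAA (Gln): 34.5 per 1000.
Codon 4 UUC (Phe): 11.4 per 1000.
Lowest frequency is 11.4 at codon 4.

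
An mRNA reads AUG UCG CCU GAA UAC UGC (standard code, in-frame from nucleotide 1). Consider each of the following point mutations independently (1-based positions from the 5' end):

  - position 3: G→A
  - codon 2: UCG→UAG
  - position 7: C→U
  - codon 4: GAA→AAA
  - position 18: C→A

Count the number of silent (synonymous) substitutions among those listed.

0

Codon 1: AUG (Met) → AUA (Ile) — missense.
Codon 2: UCG (Ser) → UAG (Stop) — nonsense.
Codon 3: CCU (Pro) → UCU (Ser) — missense.
Codon 4: GAA (Glu) → AAA (Lys) — missense.
Codon 6: UGC (Cys) → UGA (Stop) — nonsense.
Synonymous: 0 of 5.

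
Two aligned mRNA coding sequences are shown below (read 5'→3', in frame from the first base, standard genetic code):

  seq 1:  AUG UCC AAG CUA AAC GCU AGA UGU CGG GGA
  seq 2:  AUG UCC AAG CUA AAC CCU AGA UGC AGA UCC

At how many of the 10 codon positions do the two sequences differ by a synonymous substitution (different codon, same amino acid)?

2

Codon 1: AUG Met / AUG Met — identical.
Codon 2: UCC Ser / UCC Ser — identical.
Codon 3: AAG Lys / AAG Lys — identical.
Codon 4: CUA Leu / CUA Leu — identical.
Codon 5: AAC Asn / AAC Asn — identical.
Codon 6: GCU Ala / CCU Pro — nonsynonymous.
Codon 7: AGA Arg / AGA Arg — identical.
Codon 8: UGU Cys / UGC Cys — synonymous.
Codon 9: CGG Arg / AGA Arg — synonymous.
Codon 10: GGA Gly / UCC Ser — nonsynonymous.
Synonymous differences: 2.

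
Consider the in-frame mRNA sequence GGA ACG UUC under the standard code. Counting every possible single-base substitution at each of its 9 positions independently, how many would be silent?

7

Codon 1 (GGA, Gly): 3 synonymous substitutions.
Codon 2 (ACG, Thr): 3 synonymous substitutions.
Codon 3 (UUC, Phe): 1 synonymous substitution.
Total: 3 + 3 + 1 = 7.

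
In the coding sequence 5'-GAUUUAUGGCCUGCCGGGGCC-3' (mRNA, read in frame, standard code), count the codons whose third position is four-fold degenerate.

Codon 1 GAU (Asp): third position 2-fold.
Codon 2 UUA (Leu): third position 2-fold.
Codon 3 UGG (Trp): third position 1-fold.
Codon 4 CCU (Pro): third position 4-fold.
Codon 5 GCC (Ala): third position 4-fold.
Codon 6 GGG (Gly): third position 4-fold.
Codon 7 GCC (Ala): third position 4-fold.
Four-fold degenerate third positions: 4.

4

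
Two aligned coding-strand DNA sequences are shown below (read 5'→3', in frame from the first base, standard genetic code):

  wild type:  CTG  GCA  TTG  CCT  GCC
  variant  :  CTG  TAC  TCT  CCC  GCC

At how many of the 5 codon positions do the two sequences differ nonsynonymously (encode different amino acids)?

Codon 1: CTG Leu / CTG Leu — identical.
Codon 2: GCA Ala / TAC Tyr — nonsynonymous.
Codon 3: TTG Leu / TCT Ser — nonsynonymous.
Codon 4: CCT Pro / CCC Pro — synonymous.
Codon 5: GCC Ala / GCC Ala — identical.
Nonsynonymous differences: 2.

2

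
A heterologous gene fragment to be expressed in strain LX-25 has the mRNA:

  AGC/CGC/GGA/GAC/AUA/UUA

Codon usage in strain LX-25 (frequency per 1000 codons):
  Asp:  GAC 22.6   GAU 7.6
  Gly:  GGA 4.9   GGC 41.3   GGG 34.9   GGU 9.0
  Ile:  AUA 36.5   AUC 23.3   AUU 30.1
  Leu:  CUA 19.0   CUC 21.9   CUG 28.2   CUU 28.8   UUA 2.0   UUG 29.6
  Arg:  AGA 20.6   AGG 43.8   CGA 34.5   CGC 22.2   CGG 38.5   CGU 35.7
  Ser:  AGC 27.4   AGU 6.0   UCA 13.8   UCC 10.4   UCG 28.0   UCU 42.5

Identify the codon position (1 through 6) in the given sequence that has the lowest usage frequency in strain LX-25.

Codon 1 AGC (Ser): 27.4 per 1000.
Codon 2 CGC (Arg): 22.2 per 1000.
Codon 3 GGA (Gly): 4.9 per 1000.
Codon 4 GAC (Asp): 22.6 per 1000.
Codon 5 AUA (Ile): 36.5 per 1000.
Codon 6 UUA (Leu): 2.0 per 1000.
Lowest frequency is 2.0 at codon 6.

6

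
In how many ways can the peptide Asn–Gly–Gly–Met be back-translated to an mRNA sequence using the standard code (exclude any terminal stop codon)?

Asn: 2 codons.
Gly: 4 codons.
Gly: 4 codons.
Met: 1 codon.
2 × 4 × 4 × 1 = 32.

32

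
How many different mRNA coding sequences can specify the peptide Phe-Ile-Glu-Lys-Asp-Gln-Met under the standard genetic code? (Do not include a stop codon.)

96

Phe: 2 codons.
Ile: 3 codons.
Glu: 2 codons.
Lys: 2 codons.
Asp: 2 codons.
Gln: 2 codons.
Met: 1 codon.
2 × 3 × 2 × 2 × 2 × 2 × 1 = 96.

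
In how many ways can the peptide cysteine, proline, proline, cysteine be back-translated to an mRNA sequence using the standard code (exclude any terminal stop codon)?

64

Cys: 2 codons.
Pro: 4 codons.
Pro: 4 codons.
Cys: 2 codons.
2 × 4 × 4 × 2 = 64.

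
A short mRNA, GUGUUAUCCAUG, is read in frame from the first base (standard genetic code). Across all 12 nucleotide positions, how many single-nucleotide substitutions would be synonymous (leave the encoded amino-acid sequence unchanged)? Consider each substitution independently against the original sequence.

Codon 1 (GUG, Val): 3 synonymous substitutions.
Codon 2 (UUA, Leu): 2 synonymous substitutions.
Codon 3 (UCC, Ser): 3 synonymous substitutions.
Codon 4 (AUG, Met): 0 synonymous substitutions.
Total: 3 + 2 + 3 + 0 = 8.

8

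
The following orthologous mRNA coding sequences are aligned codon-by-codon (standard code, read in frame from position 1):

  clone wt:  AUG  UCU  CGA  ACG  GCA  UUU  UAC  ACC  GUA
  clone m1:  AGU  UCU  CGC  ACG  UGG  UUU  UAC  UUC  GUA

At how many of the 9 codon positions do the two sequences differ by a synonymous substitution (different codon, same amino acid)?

1

Codon 1: AUG Met / AGU Ser — nonsynonymous.
Codon 2: UCU Ser / UCU Ser — identical.
Codon 3: CGA Arg / CGC Arg — synonymous.
Codon 4: ACG Thr / ACG Thr — identical.
Codon 5: GCA Ala / UGG Trp — nonsynonymous.
Codon 6: UUU Phe / UUU Phe — identical.
Codon 7: UAC Tyr / UAC Tyr — identical.
Codon 8: ACC Thr / UUC Phe — nonsynonymous.
Codon 9: GUA Val / GUA Val — identical.
Synonymous differences: 1.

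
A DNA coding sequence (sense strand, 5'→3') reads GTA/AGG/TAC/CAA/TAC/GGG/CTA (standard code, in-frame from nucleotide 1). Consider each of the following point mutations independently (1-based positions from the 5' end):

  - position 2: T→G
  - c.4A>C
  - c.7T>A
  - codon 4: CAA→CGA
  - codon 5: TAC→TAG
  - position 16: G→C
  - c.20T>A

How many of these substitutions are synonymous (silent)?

Codon 1: GTA (Val) → GGA (Gly) — missense.
Codon 2: AGG (Arg) → CGG (Arg) — synonymous.
Codon 3: TAC (Tyr) → AAC (Asn) — missense.
Codon 4: CAA (Gln) → CGA (Arg) — missense.
Codon 5: TAC (Tyr) → TAG (Stop) — nonsense.
Codon 6: GGG (Gly) → CGG (Arg) — missense.
Codon 7: CTA (Leu) → CAA (Gln) — missense.
Synonymous: 1 of 7.

1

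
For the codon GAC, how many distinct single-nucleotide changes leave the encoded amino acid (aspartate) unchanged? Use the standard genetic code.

Position 1: none → 0 synonymous.
Position 2: none → 0 synonymous.
Position 3: GAT → 1 synonymous.
Total: 0 + 0 + 1 = 1.

1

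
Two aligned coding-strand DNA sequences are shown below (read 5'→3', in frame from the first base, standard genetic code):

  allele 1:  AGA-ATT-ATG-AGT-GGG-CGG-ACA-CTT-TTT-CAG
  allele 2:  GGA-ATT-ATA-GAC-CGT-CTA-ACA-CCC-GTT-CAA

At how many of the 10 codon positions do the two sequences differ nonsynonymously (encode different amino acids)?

7

Codon 1: AGA Arg / GGA Gly — nonsynonymous.
Codon 2: ATT Ile / ATT Ile — identical.
Codon 3: ATG Met / ATA Ile — nonsynonymous.
Codon 4: AGT Ser / GAC Asp — nonsynonymous.
Codon 5: GGG Gly / CGT Arg — nonsynonymous.
Codon 6: CGG Arg / CTA Leu — nonsynonymous.
Codon 7: ACA Thr / ACA Thr — identical.
Codon 8: CTT Leu / CCC Pro — nonsynonymous.
Codon 9: TTT Phe / GTT Val — nonsynonymous.
Codon 10: CAG Gln / CAA Gln — synonymous.
Nonsynonymous differences: 7.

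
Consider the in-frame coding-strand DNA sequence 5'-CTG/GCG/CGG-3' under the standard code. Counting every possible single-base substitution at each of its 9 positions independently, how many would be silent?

Codon 1 (CTG, Leu): 4 synonymous substitutions.
Codon 2 (GCG, Ala): 3 synonymous substitutions.
Codon 3 (CGG, Arg): 4 synonymous substitutions.
Total: 4 + 3 + 4 = 11.

11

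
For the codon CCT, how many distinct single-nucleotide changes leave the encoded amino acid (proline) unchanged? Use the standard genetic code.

Position 1: none → 0 synonymous.
Position 2: none → 0 synonymous.
Position 3: CCC, CCA, CCG → 3 synonymous.
Total: 0 + 0 + 3 = 3.

3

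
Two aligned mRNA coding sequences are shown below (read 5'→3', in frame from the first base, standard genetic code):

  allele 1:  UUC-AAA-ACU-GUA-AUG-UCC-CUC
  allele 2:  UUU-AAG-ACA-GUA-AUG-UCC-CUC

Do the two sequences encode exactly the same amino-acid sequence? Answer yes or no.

Codon 1: UUC Phe / UUU Phe — synonymous.
Codon 2: AAA Lys / AAG Lys — synonymous.
Codon 3: ACU Thr / ACA Thr — synonymous.
Codon 4: GUA Val / GUA Val — identical.
Codon 5: AUG Met / AUG Met — identical.
Codon 6: UCC Ser / UCC Ser — identical.
Codon 7: CUC Leu / CUC Leu — identical.
Nonsynonymous differences: 0 → same protein.

yes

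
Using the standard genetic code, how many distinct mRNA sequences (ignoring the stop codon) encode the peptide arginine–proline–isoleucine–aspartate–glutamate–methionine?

288

Arg: 6 codons.
Pro: 4 codons.
Ile: 3 codons.
Asp: 2 codons.
Glu: 2 codons.
Met: 1 codon.
6 × 4 × 3 × 2 × 2 × 1 = 288.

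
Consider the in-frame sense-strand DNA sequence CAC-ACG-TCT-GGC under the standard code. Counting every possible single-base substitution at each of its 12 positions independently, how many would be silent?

10

Codon 1 (CAC, His): 1 synonymous substitution.
Codon 2 (ACG, Thr): 3 synonymous substitutions.
Codon 3 (TCT, Ser): 3 synonymous substitutions.
Codon 4 (GGC, Gly): 3 synonymous substitutions.
Total: 1 + 3 + 3 + 3 = 10.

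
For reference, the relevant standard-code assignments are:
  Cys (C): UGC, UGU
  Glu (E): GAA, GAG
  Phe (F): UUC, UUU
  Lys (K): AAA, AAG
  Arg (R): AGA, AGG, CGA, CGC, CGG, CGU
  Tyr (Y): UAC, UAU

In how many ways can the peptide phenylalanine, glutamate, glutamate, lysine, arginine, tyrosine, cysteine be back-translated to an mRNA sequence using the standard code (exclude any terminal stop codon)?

Phe: 2 codons.
Glu: 2 codons.
Glu: 2 codons.
Lys: 2 codons.
Arg: 6 codons.
Tyr: 2 codons.
Cys: 2 codons.
2 × 2 × 2 × 2 × 6 × 2 × 2 = 384.

384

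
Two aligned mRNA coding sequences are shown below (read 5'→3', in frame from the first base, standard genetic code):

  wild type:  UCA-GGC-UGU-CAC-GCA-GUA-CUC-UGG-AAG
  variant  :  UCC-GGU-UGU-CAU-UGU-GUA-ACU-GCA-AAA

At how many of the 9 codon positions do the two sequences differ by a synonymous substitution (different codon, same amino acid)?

4

Codon 1: UCA Ser / UCC Ser — synonymous.
Codon 2: GGC Gly / GGU Gly — synonymous.
Codon 3: UGU Cys / UGU Cys — identical.
Codon 4: CAC His / CAU His — synonymous.
Codon 5: GCA Ala / UGU Cys — nonsynonymous.
Codon 6: GUA Val / GUA Val — identical.
Codon 7: CUC Leu / ACU Thr — nonsynonymous.
Codon 8: UGG Trp / GCA Ala — nonsynonymous.
Codon 9: AAG Lys / AAA Lys — synonymous.
Synonymous differences: 4.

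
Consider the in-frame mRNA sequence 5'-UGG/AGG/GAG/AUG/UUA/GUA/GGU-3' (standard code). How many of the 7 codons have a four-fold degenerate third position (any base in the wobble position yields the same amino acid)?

Codon 1 UGG (Trp): third position 1-fold.
Codon 2 AGG (Arg): third position 2-fold.
Codon 3 GAG (Glu): third position 2-fold.
Codon 4 AUG (Met): third position 1-fold.
Codon 5 UUA (Leu): third position 2-fold.
Codon 6 GUA (Val): third position 4-fold.
Codon 7 GGU (Gly): third position 4-fold.
Four-fold degenerate third positions: 2.

2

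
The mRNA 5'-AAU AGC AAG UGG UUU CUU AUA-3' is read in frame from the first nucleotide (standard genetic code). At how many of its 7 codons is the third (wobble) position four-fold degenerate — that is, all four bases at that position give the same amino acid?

Codon 1 AAU (Asn): third position 2-fold.
Codon 2 AGC (Ser): third position 2-fold.
Codon 3 AAG (Lys): third position 2-fold.
Codon 4 UGG (Trp): third position 1-fold.
Codon 5 UUU (Phe): third position 2-fold.
Codon 6 CUU (Leu): third position 4-fold.
Codon 7 AUA (Ile): third position 3-fold.
Four-fold degenerate third positions: 1.

1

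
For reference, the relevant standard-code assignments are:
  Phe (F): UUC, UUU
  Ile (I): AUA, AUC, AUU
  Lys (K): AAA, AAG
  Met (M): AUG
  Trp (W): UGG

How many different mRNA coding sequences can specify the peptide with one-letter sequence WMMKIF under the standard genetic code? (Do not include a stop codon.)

12

Trp: 1 codon.
Met: 1 codon.
Met: 1 codon.
Lys: 2 codons.
Ile: 3 codons.
Phe: 2 codons.
1 × 1 × 1 × 2 × 3 × 2 = 12.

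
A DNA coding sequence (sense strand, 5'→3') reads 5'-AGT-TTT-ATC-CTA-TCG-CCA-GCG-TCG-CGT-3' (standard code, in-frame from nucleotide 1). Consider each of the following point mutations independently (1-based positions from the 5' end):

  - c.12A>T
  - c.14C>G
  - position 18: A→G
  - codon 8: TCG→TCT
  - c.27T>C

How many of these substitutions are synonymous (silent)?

4

Codon 4: CTA (Leu) → CTT (Leu) — synonymous.
Codon 5: TCG (Ser) → TGG (Trp) — missense.
Codon 6: CCA (Pro) → CCG (Pro) — synonymous.
Codon 8: TCG (Ser) → TCT (Ser) — synonymous.
Codon 9: CGT (Arg) → CGC (Arg) — synonymous.
Synonymous: 4 of 5.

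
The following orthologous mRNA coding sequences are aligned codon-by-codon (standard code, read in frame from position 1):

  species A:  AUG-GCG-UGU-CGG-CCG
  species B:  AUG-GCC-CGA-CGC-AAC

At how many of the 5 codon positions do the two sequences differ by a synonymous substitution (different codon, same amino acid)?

Codon 1: AUG Met / AUG Met — identical.
Codon 2: GCG Ala / GCC Ala — synonymous.
Codon 3: UGU Cys / CGA Arg — nonsynonymous.
Codon 4: CGG Arg / CGC Arg — synonymous.
Codon 5: CCG Pro / AAC Asn — nonsynonymous.
Synonymous differences: 2.

2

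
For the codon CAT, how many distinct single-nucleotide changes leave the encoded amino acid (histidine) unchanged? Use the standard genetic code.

1

Position 1: none → 0 synonymous.
Position 2: none → 0 synonymous.
Position 3: CAC → 1 synonymous.
Total: 0 + 0 + 1 = 1.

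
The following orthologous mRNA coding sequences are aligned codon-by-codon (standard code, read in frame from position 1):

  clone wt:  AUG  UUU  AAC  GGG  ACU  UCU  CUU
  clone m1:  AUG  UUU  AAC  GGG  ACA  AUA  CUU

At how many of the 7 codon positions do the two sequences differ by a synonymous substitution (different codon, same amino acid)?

Codon 1: AUG Met / AUG Met — identical.
Codon 2: UUU Phe / UUU Phe — identical.
Codon 3: AAC Asn / AAC Asn — identical.
Codon 4: GGG Gly / GGG Gly — identical.
Codon 5: ACU Thr / ACA Thr — synonymous.
Codon 6: UCU Ser / AUA Ile — nonsynonymous.
Codon 7: CUU Leu / CUU Leu — identical.
Synonymous differences: 1.

1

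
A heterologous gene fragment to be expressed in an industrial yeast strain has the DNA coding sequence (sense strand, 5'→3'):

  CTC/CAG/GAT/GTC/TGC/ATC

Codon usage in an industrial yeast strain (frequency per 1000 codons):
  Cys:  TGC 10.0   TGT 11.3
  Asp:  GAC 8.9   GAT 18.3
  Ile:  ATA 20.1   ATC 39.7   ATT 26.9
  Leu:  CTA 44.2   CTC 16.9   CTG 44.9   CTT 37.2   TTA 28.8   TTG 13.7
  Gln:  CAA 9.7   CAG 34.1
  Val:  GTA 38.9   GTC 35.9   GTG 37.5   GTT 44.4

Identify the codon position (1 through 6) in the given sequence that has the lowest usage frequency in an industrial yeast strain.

5

Codon 1 CTC (Leu): 16.9 per 1000.
Codon 2 CAG (Gln): 34.1 per 1000.
Codon 3 GAT (Asp): 18.3 per 1000.
Codon 4 GTC (Val): 35.9 per 1000.
Codon 5 TGC (Cys): 10.0 per 1000.
Codon 6 ATC (Ile): 39.7 per 1000.
Lowest frequency is 10.0 at codon 5.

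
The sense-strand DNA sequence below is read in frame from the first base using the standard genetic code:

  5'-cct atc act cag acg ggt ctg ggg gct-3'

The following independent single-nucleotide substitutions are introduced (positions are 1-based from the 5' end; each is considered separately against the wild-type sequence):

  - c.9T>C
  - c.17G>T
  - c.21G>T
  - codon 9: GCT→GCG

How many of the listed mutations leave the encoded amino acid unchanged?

3

Codon 3: ACT (Thr) → ACC (Thr) — synonymous.
Codon 6: GGT (Gly) → GTT (Val) — missense.
Codon 7: CTG (Leu) → CTT (Leu) — synonymous.
Codon 9: GCT (Ala) → GCG (Ala) — synonymous.
Synonymous: 3 of 4.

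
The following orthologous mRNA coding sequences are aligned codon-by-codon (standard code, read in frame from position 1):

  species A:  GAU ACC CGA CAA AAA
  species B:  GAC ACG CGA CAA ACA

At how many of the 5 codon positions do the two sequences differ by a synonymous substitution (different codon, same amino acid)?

2

Codon 1: GAU Asp / GAC Asp — synonymous.
Codon 2: ACC Thr / ACG Thr — synonymous.
Codon 3: CGA Arg / CGA Arg — identical.
Codon 4: CAA Gln / CAA Gln — identical.
Codon 5: AAA Lys / ACA Thr — nonsynonymous.
Synonymous differences: 2.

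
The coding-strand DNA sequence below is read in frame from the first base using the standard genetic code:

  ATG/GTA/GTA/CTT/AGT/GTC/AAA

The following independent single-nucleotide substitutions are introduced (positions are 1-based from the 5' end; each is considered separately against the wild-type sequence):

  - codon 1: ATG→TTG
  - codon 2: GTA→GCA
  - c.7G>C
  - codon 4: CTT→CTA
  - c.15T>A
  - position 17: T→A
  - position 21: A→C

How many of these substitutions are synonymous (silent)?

1

Codon 1: ATG (Met) → TTG (Leu) — missense.
Codon 2: GTA (Val) → GCA (Ala) — missense.
Codon 3: GTA (Val) → CTA (Leu) — missense.
Codon 4: CTT (Leu) → CTA (Leu) — synonymous.
Codon 5: AGT (Ser) → AGA (Arg) — missense.
Codon 6: GTC (Val) → GAC (Asp) — missense.
Codon 7: AAA (Lys) → AAC (Asn) — missense.
Synonymous: 1 of 7.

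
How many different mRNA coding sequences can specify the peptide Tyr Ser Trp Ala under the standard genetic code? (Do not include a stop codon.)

Tyr: 2 codons.
Ser: 6 codons.
Trp: 1 codon.
Ala: 4 codons.
2 × 6 × 1 × 4 = 48.

48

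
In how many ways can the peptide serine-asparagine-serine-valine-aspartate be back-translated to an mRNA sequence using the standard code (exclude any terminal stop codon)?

Ser: 6 codons.
Asn: 2 codons.
Ser: 6 codons.
Val: 4 codons.
Asp: 2 codons.
6 × 2 × 6 × 4 × 2 = 576.

576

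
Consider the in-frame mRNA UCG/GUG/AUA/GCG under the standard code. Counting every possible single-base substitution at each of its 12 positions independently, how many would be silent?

11

Codon 1 (UCG, Ser): 3 synonymous substitutions.
Codon 2 (GUG, Val): 3 synonymous substitutions.
Codon 3 (AUA, Ile): 2 synonymous substitutions.
Codon 4 (GCG, Ala): 3 synonymous substitutions.
Total: 3 + 3 + 2 + 3 = 11.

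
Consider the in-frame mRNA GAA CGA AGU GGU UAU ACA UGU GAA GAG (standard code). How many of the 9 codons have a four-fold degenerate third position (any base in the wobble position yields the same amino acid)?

Codon 1 GAA (Glu): third position 2-fold.
Codon 2 CGA (Arg): third position 4-fold.
Codon 3 AGU (Ser): third position 2-fold.
Codon 4 GGU (Gly): third position 4-fold.
Codon 5 UAU (Tyr): third position 2-fold.
Codon 6 ACA (Thr): third position 4-fold.
Codon 7 UGU (Cys): third position 2-fold.
Codon 8 GAA (Glu): third position 2-fold.
Codon 9 GAG (Glu): third position 2-fold.
Four-fold degenerate third positions: 3.

3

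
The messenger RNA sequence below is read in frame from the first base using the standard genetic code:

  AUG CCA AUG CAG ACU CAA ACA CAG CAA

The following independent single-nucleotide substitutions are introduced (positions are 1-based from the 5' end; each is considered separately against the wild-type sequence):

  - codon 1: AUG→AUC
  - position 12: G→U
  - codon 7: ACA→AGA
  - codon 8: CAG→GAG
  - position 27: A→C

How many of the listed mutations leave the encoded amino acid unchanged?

Codon 1: AUG (Met) → AUC (Ile) — missense.
Codon 4: CAG (Gln) → CAU (His) — missense.
Codon 7: ACA (Thr) → AGA (Arg) — missense.
Codon 8: CAG (Gln) → GAG (Glu) — missense.
Codon 9: CAA (Gln) → CAC (His) — missense.
Synonymous: 0 of 5.

0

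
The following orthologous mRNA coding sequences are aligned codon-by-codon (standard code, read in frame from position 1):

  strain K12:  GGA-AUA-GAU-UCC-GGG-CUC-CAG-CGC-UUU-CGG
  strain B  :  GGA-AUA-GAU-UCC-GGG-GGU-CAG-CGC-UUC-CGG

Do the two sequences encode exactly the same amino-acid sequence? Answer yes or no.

Codon 1: GGA Gly / GGA Gly — identical.
Codon 2: AUA Ile / AUA Ile — identical.
Codon 3: GAU Asp / GAU Asp — identical.
Codon 4: UCC Ser / UCC Ser — identical.
Codon 5: GGG Gly / GGG Gly — identical.
Codon 6: CUC Leu / GGU Gly — nonsynonymous.
Codon 7: CAG Gln / CAG Gln — identical.
Codon 8: CGC Arg / CGC Arg — identical.
Codon 9: UUU Phe / UUC Phe — synonymous.
Codon 10: CGG Arg / CGG Arg — identical.
Nonsynonymous differences: 1 → different protein.

no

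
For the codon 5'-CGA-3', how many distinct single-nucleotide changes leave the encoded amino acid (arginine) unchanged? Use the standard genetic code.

4

Position 1: AGA → 1 synonymous.
Position 2: none → 0 synonymous.
Position 3: CGU, CGC, CGG → 3 synonymous.
Total: 1 + 0 + 3 = 4.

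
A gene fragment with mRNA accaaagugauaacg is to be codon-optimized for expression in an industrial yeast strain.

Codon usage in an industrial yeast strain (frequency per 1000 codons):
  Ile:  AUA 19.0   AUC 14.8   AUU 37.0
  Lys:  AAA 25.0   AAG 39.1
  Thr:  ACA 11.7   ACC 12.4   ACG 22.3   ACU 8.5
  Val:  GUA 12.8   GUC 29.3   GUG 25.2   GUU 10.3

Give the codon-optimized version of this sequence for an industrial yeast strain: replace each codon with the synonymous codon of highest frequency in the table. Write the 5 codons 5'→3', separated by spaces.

ACG AAG GUC AUU ACG

Codon 1 (Thr): best is ACG at 22.3.
Codon 2 (Lys): best is AAG at 39.1.
Codon 3 (Val): best is GUC at 29.3.
Codon 4 (Ile): best is AUU at 37.0.
Codon 5 (Thr): best is ACG at 22.3.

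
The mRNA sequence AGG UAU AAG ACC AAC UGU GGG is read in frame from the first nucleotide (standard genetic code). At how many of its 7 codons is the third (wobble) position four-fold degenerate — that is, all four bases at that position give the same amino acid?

2

Codon 1 AGG (Arg): third position 2-fold.
Codon 2 UAU (Tyr): third position 2-fold.
Codon 3 AAG (Lys): third position 2-fold.
Codon 4 ACC (Thr): third position 4-fold.
Codon 5 AAC (Asn): third position 2-fold.
Codon 6 UGU (Cys): third position 2-fold.
Codon 7 GGG (Gly): third position 4-fold.
Four-fold degenerate third positions: 2.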